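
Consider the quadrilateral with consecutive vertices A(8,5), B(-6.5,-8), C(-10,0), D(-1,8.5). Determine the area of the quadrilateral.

Apply the shoelace (surveyor's) formula: 2A = Σ (x_i·y_{i+1} − x_{i+1}·y_i), indices taken mod 4.
Cross-terms: -31.5, -80, -85, -73  ⇒  Σ = -269.5
Area = |Σ|/2 = 134.75.

134.75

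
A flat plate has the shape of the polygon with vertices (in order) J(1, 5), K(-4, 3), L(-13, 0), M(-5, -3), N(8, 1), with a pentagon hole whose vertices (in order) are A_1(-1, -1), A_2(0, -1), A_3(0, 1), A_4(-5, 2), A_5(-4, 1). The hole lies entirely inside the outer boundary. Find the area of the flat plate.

Outer boundary:
Σ = (23) + (39) + (39) + (19) + (39) = 159
Area = |Σ|/2 = 79.5.
Hole:
Apply the shoelace formula: 2A = Σ (x_i·y_{i+1} − x_{i+1}·y_i), indices taken mod 5.
Σ = (1) + (0) + (5) + (3) + (5) = 14
Area = |Σ|/2 = 7.
Net area = 79.5 − 7 = 72.5.

72.5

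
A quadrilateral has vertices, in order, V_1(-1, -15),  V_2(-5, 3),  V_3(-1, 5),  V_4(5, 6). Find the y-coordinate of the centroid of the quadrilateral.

-26/15

Apply Gauss's area formula. First the cross-terms c_i = x_i·y_{i+1} − x_{i+1}·y_i:
  -78, -22, -31, -69  ⇒  2A = -200, A = -100.
Then Σ (y_i + y_{i+1})·c_i = 1040, so ȳ = 1040 / (6·(-100)) = -26/15.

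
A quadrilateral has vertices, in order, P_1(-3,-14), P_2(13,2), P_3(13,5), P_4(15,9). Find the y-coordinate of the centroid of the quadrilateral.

-56/37

Apply the surveyor's formula. First the cross-terms c_i = x_i·y_{i+1} − x_{i+1}·y_i:
  176, 39, 42, -183  ⇒  2A = 74, A = 37.
Then Σ (y_i + y_{i+1})·c_i = -336, so ȳ = -336 / (6·37) = -56/37.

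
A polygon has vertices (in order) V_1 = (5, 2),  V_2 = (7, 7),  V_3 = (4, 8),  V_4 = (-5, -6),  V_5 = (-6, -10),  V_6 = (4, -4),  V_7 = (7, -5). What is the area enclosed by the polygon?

Cross-terms: 21, 28, 16, 14, 64, 8, 39  ⇒  Σ = 190
Area = |Σ|/2 = 95.

95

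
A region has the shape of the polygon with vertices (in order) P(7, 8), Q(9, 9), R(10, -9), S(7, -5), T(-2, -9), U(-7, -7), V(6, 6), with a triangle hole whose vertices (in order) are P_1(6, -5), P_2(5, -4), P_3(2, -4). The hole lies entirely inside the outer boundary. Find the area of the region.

Outer boundary:
P→Q: (7)(9) − (9)(8) = -9
Q→R: (9)(-9) − (10)(9) = -171
R→S: (10)(-5) − (7)(-9) = 13
S→T: (7)(-9) − (-2)(-5) = -73
T→U: (-2)(-7) − (-7)(-9) = -49
U→V: (-7)(6) − (6)(-7) = 0
V→P: (6)(8) − (7)(6) = 6
Σ = -283
Area = |Σ|/2 = 141.5.
Hole:
P_1→P_2: (6)(-4) − (5)(-5) = 1
P_2→P_3: (5)(-4) − (2)(-4) = -12
P_3→P_1: (2)(-5) − (6)(-4) = 14
Σ = 3
Area = |Σ|/2 = 1.5.
Net area = 141.5 − 1.5 = 140.

140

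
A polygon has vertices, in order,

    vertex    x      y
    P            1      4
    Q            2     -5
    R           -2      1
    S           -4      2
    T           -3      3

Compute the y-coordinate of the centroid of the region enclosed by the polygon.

Apply the shoelace (surveyor's) formula. First the cross-terms c_i = x_i·y_{i+1} − x_{i+1}·y_i:
  -13, -8, 0, -6, -15  ⇒  2A = -42, A = -21.
Then Σ (y_i + y_{i+1})·c_i = -90, so ȳ = -90 / (6·(-21)) = 5/7.

5/7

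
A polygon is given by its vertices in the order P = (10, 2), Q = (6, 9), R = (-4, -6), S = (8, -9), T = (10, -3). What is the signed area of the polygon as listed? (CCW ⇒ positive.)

Apply the shoelace formula: 2A = Σ (x_i·y_{i+1} − x_{i+1}·y_i), indices taken mod 5.
Cross-terms: 78, 0, 84, 66, 50  ⇒  Σ = 278
Signed area = Σ/2 = 139 (positive ⇒ counter-clockwise traversal).

139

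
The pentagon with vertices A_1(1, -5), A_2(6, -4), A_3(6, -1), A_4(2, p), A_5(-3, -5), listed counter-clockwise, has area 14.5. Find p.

-3

The doubled signed area Σ (x_i y_{i+1} − x_{i+1} y_i) is linear in p.
With p=0 it equals 56; the coefficient of p is 9 (from the two edges through A_4).
So 9·p + 56 = 2·14.5 = 29 ⇒ p = -3.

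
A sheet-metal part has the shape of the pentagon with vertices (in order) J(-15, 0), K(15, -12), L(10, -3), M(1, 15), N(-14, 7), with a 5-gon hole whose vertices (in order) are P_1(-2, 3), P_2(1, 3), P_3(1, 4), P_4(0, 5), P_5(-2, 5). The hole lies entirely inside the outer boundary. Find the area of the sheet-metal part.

Outer boundary:
Apply Gauss's area formula: 2A = Σ (x_i·y_{i+1} − x_{i+1}·y_i), indices taken mod 5.
Σ = (180) + (75) + (153) + (217) + (105) = 730
Area = |Σ|/2 = 365.
Hole:
Σ = (-9) + (1) + (5) + (10) + (4) = 11
Area = |Σ|/2 = 5.5.
Net area = 365 − 5.5 = 359.5.

359.5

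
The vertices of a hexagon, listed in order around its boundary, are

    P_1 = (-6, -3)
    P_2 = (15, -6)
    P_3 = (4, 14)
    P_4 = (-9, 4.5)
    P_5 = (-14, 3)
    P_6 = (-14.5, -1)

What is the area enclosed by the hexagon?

295

Apply the shoelace formula: 2A = Σ (x_i·y_{i+1} − x_{i+1}·y_i), indices taken mod 6.
Cross-terms: 81, 234, 144, 36, 57.5, 37.5  ⇒  Σ = 590
Area = |Σ|/2 = 295.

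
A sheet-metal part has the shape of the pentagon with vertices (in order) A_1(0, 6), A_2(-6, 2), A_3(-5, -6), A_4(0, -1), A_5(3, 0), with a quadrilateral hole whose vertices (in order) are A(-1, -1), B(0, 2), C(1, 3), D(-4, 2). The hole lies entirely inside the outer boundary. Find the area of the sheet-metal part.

46

Outer boundary:
A_1→A_2: (0)(2) − (-6)(6) = 36
A_2→A_3: (-6)(-6) − (-5)(2) = 46
A_3→A_4: (-5)(-1) − (0)(-6) = 5
A_4→A_5: (0)(0) − (3)(-1) = 3
A_5→A_1: (3)(6) − (0)(0) = 18
Σ = 108
Area = |Σ|/2 = 54.
Hole:
A→B: (-1)(2) − (0)(-1) = -2
B→C: (0)(3) − (1)(2) = -2
C→D: (1)(2) − (-4)(3) = 14
D→A: (-4)(-1) − (-1)(2) = 6
Σ = 16
Area = |Σ|/2 = 8.
Net area = 54 − 8 = 46.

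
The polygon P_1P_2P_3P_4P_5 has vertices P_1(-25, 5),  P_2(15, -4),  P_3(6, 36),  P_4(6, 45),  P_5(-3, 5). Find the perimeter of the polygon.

154

|P_1P_2| = √((40)² + (-9)²) = √1681 = 41
|P_2P_3| = √((-9)² + (40)²) = √1681 = 41
|P_3P_4| = √((0)² + (9)²) = √81 = 9
|P_4P_5| = √((-9)² + (-40)²) = √1681 = 41
|P_5P_1| = √((-22)² + (0)²) = √484 = 22
Perimeter = 41 + 41 + 9 + 41 + 22 = 154.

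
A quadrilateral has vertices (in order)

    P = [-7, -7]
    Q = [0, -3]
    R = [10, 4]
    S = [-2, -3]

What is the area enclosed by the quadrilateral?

11

Apply Gauss's area formula: 2A = Σ (x_i·y_{i+1} − x_{i+1}·y_i), indices taken mod 4.
Σ = (21) + (30) + (-22) + (-7) = 22
Area = |Σ|/2 = 11.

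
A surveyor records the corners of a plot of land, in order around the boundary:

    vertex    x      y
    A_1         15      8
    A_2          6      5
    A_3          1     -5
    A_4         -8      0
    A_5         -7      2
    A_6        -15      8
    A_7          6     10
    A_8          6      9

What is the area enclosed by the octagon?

Σ = (27) + (-35) + (-40) + (-16) + (-26) + (-198) + (-6) + (-87) = -381
Area = |Σ|/2 = 190.5.

190.5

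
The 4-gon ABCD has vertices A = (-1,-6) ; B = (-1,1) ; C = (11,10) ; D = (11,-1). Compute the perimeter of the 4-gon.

46

|AB| = √((0)² + (7)²) = √49 = 7
|BC| = √((12)² + (9)²) = √225 = 15
|CD| = √((0)² + (-11)²) = √121 = 11
|DA| = √((-12)² + (-5)²) = √169 = 13
Perimeter = 7 + 15 + 11 + 13 = 46.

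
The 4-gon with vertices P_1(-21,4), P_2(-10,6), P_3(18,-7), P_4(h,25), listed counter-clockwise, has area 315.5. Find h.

Write out the shoelace sum; only the two edges meeting at P_4 involve h:
2·Area = [(18·25 − h·(-7)) + (h·4 − (-21)·25)] + -124
       = 11·h + 851 = 631
⇒ h = -20.

-20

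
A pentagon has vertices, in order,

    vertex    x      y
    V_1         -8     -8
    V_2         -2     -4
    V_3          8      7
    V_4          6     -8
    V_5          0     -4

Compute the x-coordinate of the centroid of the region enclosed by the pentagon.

Apply Gauss's area formula. First the cross-terms c_i = x_i·y_{i+1} − x_{i+1}·y_i:
  16, 18, -106, -24, -32  ⇒  2A = -128, A = -64.
Then Σ (x_i + x_{i+1})·c_i = -1424, so x̄ = -1424 / (6·(-64)) = 89/24.

89/24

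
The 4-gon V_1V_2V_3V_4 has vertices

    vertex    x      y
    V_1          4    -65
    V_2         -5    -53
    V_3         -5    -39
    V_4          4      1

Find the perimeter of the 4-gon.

136

|V_1V_2| = √((-9)² + (12)²) = √225 = 15
|V_2V_3| = √((0)² + (14)²) = √196 = 14
|V_3V_4| = √((9)² + (40)²) = √1681 = 41
|V_4V_1| = √((0)² + (-66)²) = √4356 = 66
Perimeter = 15 + 14 + 41 + 66 = 136.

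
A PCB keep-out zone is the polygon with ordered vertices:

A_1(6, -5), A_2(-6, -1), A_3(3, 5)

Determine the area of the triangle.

54

Cross-terms: -36, -27, -45  ⇒  Σ = -108
Area = |Σ|/2 = 54.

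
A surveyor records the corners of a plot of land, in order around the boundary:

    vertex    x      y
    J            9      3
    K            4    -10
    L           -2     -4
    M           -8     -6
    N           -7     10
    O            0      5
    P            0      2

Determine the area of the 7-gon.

Apply the shoelace formula: 2A = Σ (x_i·y_{i+1} − x_{i+1}·y_i), indices taken mod 7.
Σ = (-102) + (-36) + (-20) + (-122) + (-35) + (0) + (-18) = -333
Area = |Σ|/2 = 166.5.

166.5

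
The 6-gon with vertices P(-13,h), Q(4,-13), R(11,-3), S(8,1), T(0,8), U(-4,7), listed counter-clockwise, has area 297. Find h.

Write out the shoelace sum; only the two edges meeting at P involve h:
2·Area = [((-4)·h − (-13)·7) + ((-13)·(-13) − 4·h)] + 262
       = -8·h + 522 = 594
⇒ h = -9.

-9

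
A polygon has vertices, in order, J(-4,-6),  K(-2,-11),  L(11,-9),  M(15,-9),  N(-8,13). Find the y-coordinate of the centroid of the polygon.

-278/129

Apply the shoelace formula. First the cross-terms c_i = x_i·y_{i+1} − x_{i+1}·y_i:
  32, 139, 36, 123, 100  ⇒  2A = 430, A = 215.
Then Σ (y_i + y_{i+1})·c_i = -2780, so ȳ = -2780 / (6·215) = -278/129.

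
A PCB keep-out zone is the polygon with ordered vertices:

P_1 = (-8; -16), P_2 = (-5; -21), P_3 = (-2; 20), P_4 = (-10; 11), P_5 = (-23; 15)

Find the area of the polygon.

357.5

Σ = (88) + (-142) + (178) + (103) + (488) = 715
Area = |Σ|/2 = 357.5.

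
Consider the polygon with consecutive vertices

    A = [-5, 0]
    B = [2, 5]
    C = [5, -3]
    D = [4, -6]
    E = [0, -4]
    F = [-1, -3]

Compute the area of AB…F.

Apply the shoelace formula: 2A = Σ (x_i·y_{i+1} − x_{i+1}·y_i), indices taken mod 6.
A→B: (-5)(5) − (2)(0) = -25
B→C: (2)(-3) − (5)(5) = -31
C→D: (5)(-6) − (4)(-3) = -18
D→E: (4)(-4) − (0)(-6) = -16
E→F: (0)(-3) − (-1)(-4) = -4
F→A: (-1)(0) − (-5)(-3) = -15
Σ = -109
Area = |Σ|/2 = 54.5.

54.5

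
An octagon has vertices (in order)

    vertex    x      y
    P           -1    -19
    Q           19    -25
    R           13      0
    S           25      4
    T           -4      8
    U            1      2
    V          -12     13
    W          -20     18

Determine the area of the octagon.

721

Apply the shoelace (surveyor's) formula: 2A = Σ (x_i·y_{i+1} − x_{i+1}·y_i), indices taken mod 8.
P→Q: (-1)(-25) − (19)(-19) = 386
Q→R: (19)(0) − (13)(-25) = 325
R→S: (13)(4) − (25)(0) = 52
S→T: (25)(8) − (-4)(4) = 216
T→U: (-4)(2) − (1)(8) = -16
U→V: (1)(13) − (-12)(2) = 37
V→W: (-12)(18) − (-20)(13) = 44
W→P: (-20)(-19) − (-1)(18) = 398
Σ = 1442
Area = |Σ|/2 = 721.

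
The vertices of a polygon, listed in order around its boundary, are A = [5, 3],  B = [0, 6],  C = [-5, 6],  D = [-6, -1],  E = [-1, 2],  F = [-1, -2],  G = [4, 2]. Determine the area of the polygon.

50

Apply the surveyor's formula: 2A = Σ (x_i·y_{i+1} − x_{i+1}·y_i), indices taken mod 7.
A→B: (5)(6) − (0)(3) = 30
B→C: (0)(6) − (-5)(6) = 30
C→D: (-5)(-1) − (-6)(6) = 41
D→E: (-6)(2) − (-1)(-1) = -13
E→F: (-1)(-2) − (-1)(2) = 4
F→G: (-1)(2) − (4)(-2) = 6
G→A: (4)(3) − (5)(2) = 2
Σ = 100
Area = |Σ|/2 = 50.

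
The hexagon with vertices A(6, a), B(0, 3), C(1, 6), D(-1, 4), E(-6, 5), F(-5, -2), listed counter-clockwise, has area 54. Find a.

The doubled signed area Σ (x_i y_{i+1} − x_{i+1} y_i) is linear in a.
With a=0 it equals 93; the coefficient of a is -5 (from the two edges through A).
So -5·a + 93 = 2·54 = 108 ⇒ a = -3.

-3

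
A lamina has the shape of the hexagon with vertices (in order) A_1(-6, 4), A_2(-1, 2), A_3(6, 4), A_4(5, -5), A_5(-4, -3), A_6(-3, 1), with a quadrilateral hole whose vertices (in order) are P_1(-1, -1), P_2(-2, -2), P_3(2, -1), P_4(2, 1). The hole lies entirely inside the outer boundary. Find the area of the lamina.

Outer boundary:
Σ = (-8) + (-16) + (-50) + (-35) + (-13) + (-6) = -128
Area = |Σ|/2 = 64.
Hole:
Σ = (0) + (6) + (4) + (-1) = 9
Area = |Σ|/2 = 4.5.
Net area = 64 − 4.5 = 59.5.

59.5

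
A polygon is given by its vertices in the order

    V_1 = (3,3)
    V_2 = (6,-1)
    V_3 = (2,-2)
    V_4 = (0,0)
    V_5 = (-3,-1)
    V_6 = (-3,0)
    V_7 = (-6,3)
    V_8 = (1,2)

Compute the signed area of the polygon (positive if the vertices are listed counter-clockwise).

-30.5

Apply the shoelace formula: 2A = Σ (x_i·y_{i+1} − x_{i+1}·y_i), indices taken mod 8.
V_1→V_2: (3)(-1) − (6)(3) = -21
V_2→V_3: (6)(-2) − (2)(-1) = -10
V_3→V_4: (2)(0) − (0)(-2) = 0
V_4→V_5: (0)(-1) − (-3)(0) = 0
V_5→V_6: (-3)(0) − (-3)(-1) = -3
V_6→V_7: (-3)(3) − (-6)(0) = -9
V_7→V_8: (-6)(2) − (1)(3) = -15
V_8→V_1: (1)(3) − (3)(2) = -3
Σ = -61
Signed area = Σ/2 = -30.5 (negative ⇒ clockwise traversal).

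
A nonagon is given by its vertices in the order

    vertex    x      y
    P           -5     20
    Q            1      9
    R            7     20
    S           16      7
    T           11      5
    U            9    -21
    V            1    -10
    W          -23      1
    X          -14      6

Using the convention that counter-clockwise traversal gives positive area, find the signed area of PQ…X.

-662

Apply the surveyor's formula: 2A = Σ (x_i·y_{i+1} − x_{i+1}·y_i), indices taken mod 9.
Σ = (-65) + (-43) + (-271) + (3) + (-276) + (-69) + (-229) + (-124) + (-250) = -1324
Signed area = Σ/2 = -662 (negative ⇒ clockwise traversal).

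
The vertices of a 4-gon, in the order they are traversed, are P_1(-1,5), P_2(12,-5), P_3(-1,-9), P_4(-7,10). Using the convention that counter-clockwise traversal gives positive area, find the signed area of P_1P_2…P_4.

-133

Apply Gauss's area formula: 2A = Σ (x_i·y_{i+1} − x_{i+1}·y_i), indices taken mod 4.
P_1→P_2: (-1)(-5) − (12)(5) = -55
P_2→P_3: (12)(-9) − (-1)(-5) = -113
P_3→P_4: (-1)(10) − (-7)(-9) = -73
P_4→P_1: (-7)(5) − (-1)(10) = -25
Σ = -266
Signed area = Σ/2 = -133 (negative ⇒ clockwise traversal).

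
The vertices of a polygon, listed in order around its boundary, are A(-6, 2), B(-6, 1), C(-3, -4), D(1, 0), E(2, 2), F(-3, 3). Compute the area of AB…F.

31.5

A→B: (-6)(1) − (-6)(2) = 6
B→C: (-6)(-4) − (-3)(1) = 27
C→D: (-3)(0) − (1)(-4) = 4
D→E: (1)(2) − (2)(0) = 2
E→F: (2)(3) − (-3)(2) = 12
F→A: (-3)(2) − (-6)(3) = 12
Σ = 63
Area = |Σ|/2 = 31.5.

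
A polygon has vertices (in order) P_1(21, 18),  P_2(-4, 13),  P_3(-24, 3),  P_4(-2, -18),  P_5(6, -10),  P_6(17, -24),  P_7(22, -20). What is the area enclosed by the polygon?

1120.5

Σ = (345) + (300) + (438) + (128) + (26) + (188) + (816) = 2241
Area = |Σ|/2 = 1120.5.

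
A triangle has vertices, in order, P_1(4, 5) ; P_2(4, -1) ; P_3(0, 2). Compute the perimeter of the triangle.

|P_1P_2| = √((0)² + (-6)²) = √36 = 6
|P_2P_3| = √((-4)² + (3)²) = √25 = 5
|P_3P_1| = √((4)² + (3)²) = √25 = 5
Perimeter = 6 + 5 + 5 = 16.

16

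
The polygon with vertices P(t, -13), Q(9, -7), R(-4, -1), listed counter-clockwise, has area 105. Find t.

-13

Write out the shoelace sum; only the two edges meeting at P involve t:
2·Area = [((-4)·(-13) − t·(-1)) + (t·(-7) − 9·(-13))] + -37
       = -6·t + 132 = 210
⇒ t = -13.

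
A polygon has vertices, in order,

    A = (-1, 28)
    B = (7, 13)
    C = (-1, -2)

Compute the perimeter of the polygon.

64

|AB| = √((8)² + (-15)²) = √289 = 17
|BC| = √((-8)² + (-15)²) = √289 = 17
|CA| = √((0)² + (30)²) = √900 = 30
Perimeter = 17 + 17 + 30 = 64.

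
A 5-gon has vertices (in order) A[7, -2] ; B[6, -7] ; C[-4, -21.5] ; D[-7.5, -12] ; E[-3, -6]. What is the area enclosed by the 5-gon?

125.125

Apply the surveyor's formula: 2A = Σ (x_i·y_{i+1} − x_{i+1}·y_i), indices taken mod 5.
A→B: (7)(-7) − (6)(-2) = -37
B→C: (6)(-21.5) − (-4)(-7) = -157
C→D: (-4)(-12) − (-7.5)(-21.5) = -113.25
D→E: (-7.5)(-6) − (-3)(-12) = 9
E→A: (-3)(-2) − (7)(-6) = 48
Σ = -250.25
Area = |Σ|/2 = 125.125.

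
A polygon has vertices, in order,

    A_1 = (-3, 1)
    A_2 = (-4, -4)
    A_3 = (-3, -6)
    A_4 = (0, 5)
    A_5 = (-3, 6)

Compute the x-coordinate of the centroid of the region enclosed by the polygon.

-286/129

Apply the surveyor's formula. First the cross-terms c_i = x_i·y_{i+1} − x_{i+1}·y_i:
  16, 12, -15, 15, 15  ⇒  2A = 43, A = 21.5.
Then Σ (x_i + x_{i+1})·c_i = -286, so x̄ = -286 / (6·21.5) = -286/129.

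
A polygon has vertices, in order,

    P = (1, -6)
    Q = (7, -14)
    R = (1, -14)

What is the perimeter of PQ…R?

24

|PQ| = √((6)² + (-8)²) = √100 = 10
|QR| = √((-6)² + (0)²) = √36 = 6
|RP| = √((0)² + (8)²) = √64 = 8
Perimeter = 10 + 6 + 8 = 24.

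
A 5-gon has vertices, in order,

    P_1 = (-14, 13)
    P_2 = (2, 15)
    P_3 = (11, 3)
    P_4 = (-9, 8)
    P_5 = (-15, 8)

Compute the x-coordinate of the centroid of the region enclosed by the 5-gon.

-50/21

Apply Gauss's area formula. First the cross-terms c_i = x_i·y_{i+1} − x_{i+1}·y_i:
  -236, -159, 115, 48, -83  ⇒  2A = -315, A = -157.5.
Then Σ (x_i + x_{i+1})·c_i = 2250, so x̄ = 2250 / (6·(-157.5)) = -50/21.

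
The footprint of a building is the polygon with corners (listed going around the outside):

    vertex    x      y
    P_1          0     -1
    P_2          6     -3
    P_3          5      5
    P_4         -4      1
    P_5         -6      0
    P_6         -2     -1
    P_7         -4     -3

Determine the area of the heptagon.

Apply the shoelace (surveyor's) formula: 2A = Σ (x_i·y_{i+1} − x_{i+1}·y_i), indices taken mod 7.
Cross-terms: 6, 45, 25, 6, 6, 2, 4  ⇒  Σ = 94
Area = |Σ|/2 = 47.

47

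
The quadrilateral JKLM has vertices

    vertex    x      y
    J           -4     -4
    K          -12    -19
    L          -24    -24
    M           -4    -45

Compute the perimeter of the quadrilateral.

100

|JK| = √((-8)² + (-15)²) = √289 = 17
|KL| = √((-12)² + (-5)²) = √169 = 13
|LM| = √((20)² + (-21)²) = √841 = 29
|MJ| = √((0)² + (41)²) = √1681 = 41
Perimeter = 17 + 13 + 29 + 41 = 100.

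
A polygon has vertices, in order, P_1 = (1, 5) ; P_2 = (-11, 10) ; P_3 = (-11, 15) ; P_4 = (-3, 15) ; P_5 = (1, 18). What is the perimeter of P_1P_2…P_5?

|P_1P_2| = √((-12)² + (5)²) = √169 = 13
|P_2P_3| = √((0)² + (5)²) = √25 = 5
|P_3P_4| = √((8)² + (0)²) = √64 = 8
|P_4P_5| = √((4)² + (3)²) = √25 = 5
|P_5P_1| = √((0)² + (-13)²) = √169 = 13
Perimeter = 13 + 5 + 8 + 5 + 13 = 44.

44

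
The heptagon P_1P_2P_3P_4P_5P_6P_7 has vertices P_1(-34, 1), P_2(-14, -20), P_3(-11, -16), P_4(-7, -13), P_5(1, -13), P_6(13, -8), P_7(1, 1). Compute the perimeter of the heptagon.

110

|P_1P_2| = √((20)² + (-21)²) = √841 = 29
|P_2P_3| = √((3)² + (4)²) = √25 = 5
|P_3P_4| = √((4)² + (3)²) = √25 = 5
|P_4P_5| = √((8)² + (0)²) = √64 = 8
|P_5P_6| = √((12)² + (5)²) = √169 = 13
|P_6P_7| = √((-12)² + (9)²) = √225 = 15
|P_7P_1| = √((-35)² + (0)²) = √1225 = 35
Perimeter = 29 + 5 + 5 + 8 + 13 + 15 + 35 = 110.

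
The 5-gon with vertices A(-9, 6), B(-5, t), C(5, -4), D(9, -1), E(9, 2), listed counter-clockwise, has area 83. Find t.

1

The doubled signed area Σ (x_i y_{i+1} − x_{i+1} y_i) is linear in t.
With t=0 it equals 180; the coefficient of t is -14 (from the two edges through B).
So -14·t + 180 = 2·83 = 166 ⇒ t = 1.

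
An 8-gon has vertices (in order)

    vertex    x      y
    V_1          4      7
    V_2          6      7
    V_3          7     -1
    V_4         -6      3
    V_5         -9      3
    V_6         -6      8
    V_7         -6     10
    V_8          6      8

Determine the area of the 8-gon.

V_1→V_2: (4)(7) − (6)(7) = -14
V_2→V_3: (6)(-1) − (7)(7) = -55
V_3→V_4: (7)(3) − (-6)(-1) = 15
V_4→V_5: (-6)(3) − (-9)(3) = 9
V_5→V_6: (-9)(8) − (-6)(3) = -54
V_6→V_7: (-6)(10) − (-6)(8) = -12
V_7→V_8: (-6)(8) − (6)(10) = -108
V_8→V_1: (6)(7) − (4)(8) = 10
Σ = -209
Area = |Σ|/2 = 104.5.

104.5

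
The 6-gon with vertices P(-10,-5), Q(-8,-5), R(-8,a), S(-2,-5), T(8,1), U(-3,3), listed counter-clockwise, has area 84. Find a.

-8

Write out the shoelace sum; only the two edges meeting at R involve a:
2·Area = [((-8)·a − (-8)·(-5)) + ((-8)·(-5) − (-2)·a)] + 120
       = -6·a + 120 = 168
⇒ a = -8.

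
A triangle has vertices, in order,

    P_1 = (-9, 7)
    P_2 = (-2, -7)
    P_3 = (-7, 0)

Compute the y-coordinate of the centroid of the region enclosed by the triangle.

Apply Gauss's area formula. First the cross-terms c_i = x_i·y_{i+1} − x_{i+1}·y_i:
  77, -49, -49  ⇒  2A = -21, A = -10.5.
Then Σ (y_i + y_{i+1})·c_i = 0, so ȳ = 0 / (6·(-10.5)) = 0.

0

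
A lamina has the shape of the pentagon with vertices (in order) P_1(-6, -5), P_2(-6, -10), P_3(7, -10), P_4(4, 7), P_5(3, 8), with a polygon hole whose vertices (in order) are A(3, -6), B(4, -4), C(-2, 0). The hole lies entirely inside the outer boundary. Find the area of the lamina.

138.5

Outer boundary:
Cross-terms: 30, 130, 89, 11, 33  ⇒  Σ = 293
Area = |Σ|/2 = 146.5.
Hole:
Apply the shoelace formula: 2A = Σ (x_i·y_{i+1} − x_{i+1}·y_i), indices taken mod 3.
Cross-terms: 12, -8, 12  ⇒  Σ = 16
Area = |Σ|/2 = 8.
Net area = 146.5 − 8 = 138.5.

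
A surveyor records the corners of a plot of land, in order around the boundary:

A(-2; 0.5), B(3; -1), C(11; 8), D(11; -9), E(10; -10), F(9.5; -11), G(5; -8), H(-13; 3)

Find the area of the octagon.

148.5

A→B: (-2)(-1) − (3)(0.5) = 0.5
B→C: (3)(8) − (11)(-1) = 35
C→D: (11)(-9) − (11)(8) = -187
D→E: (11)(-10) − (10)(-9) = -20
E→F: (10)(-11) − (9.5)(-10) = -15
F→G: (9.5)(-8) − (5)(-11) = -21
G→H: (5)(3) − (-13)(-8) = -89
H→A: (-13)(0.5) − (-2)(3) = -0.5
Σ = -297
Area = |Σ|/2 = 148.5.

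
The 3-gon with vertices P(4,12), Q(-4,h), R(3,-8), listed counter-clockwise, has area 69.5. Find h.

-9

Write out the shoelace sum; only the two edges meeting at Q involve h:
2·Area = [(4·h − (-4)·12) + ((-4)·(-8) − 3·h)] + 68
       = 1·h + 148 = 139
⇒ h = -9.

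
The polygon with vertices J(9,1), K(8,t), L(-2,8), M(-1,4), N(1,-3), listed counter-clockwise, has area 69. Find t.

5

Write out the shoelace sum; only the two edges meeting at K involve t:
2·Area = [(9·t − 8·1) + (8·8 − (-2)·t)] + 27
       = 11·t + 83 = 138
⇒ t = 5.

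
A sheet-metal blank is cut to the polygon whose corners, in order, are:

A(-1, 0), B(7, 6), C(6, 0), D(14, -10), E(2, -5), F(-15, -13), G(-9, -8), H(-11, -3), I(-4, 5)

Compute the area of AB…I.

Apply the surveyor's formula: 2A = Σ (x_i·y_{i+1} − x_{i+1}·y_i), indices taken mod 9.
Σ = (-6) + (-36) + (-60) + (-50) + (-101) + (3) + (-61) + (-67) + (5) = -373
Area = |Σ|/2 = 186.5.

186.5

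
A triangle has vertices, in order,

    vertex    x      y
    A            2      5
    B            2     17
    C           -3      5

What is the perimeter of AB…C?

|AB| = √((0)² + (12)²) = √144 = 12
|BC| = √((-5)² + (-12)²) = √169 = 13
|CA| = √((5)² + (0)²) = √25 = 5
Perimeter = 12 + 13 + 5 = 30.

30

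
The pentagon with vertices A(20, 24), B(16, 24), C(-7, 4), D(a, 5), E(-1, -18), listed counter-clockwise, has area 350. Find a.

-3

The doubled signed area Σ (x_i y_{i+1} − x_{i+1} y_i) is linear in a.
With a=0 it equals 634; the coefficient of a is -22 (from the two edges through D).
So -22·a + 634 = 2·350 = 700 ⇒ a = -3.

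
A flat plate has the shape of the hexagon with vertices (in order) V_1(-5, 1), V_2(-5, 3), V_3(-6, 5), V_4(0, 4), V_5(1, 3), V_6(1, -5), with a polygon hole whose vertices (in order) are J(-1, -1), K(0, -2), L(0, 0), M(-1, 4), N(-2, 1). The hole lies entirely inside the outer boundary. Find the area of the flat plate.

32.5

Outer boundary:
Apply Gauss's area formula: 2A = Σ (x_i·y_{i+1} − x_{i+1}·y_i), indices taken mod 6.
Σ = (-10) + (-7) + (-24) + (-4) + (-8) + (-24) = -77
Area = |Σ|/2 = 38.5.
Hole:
Apply Gauss's area formula: 2A = Σ (x_i·y_{i+1} − x_{i+1}·y_i), indices taken mod 5.
J→K: (-1)(-2) − (0)(-1) = 2
K→L: (0)(0) − (0)(-2) = 0
L→M: (0)(4) − (-1)(0) = 0
M→N: (-1)(1) − (-2)(4) = 7
N→J: (-2)(-1) − (-1)(1) = 3
Σ = 12
Area = |Σ|/2 = 6.
Net area = 38.5 − 6 = 32.5.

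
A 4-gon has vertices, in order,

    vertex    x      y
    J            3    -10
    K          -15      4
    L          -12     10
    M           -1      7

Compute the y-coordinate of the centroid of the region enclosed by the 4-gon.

Apply the surveyor's formula. First the cross-terms c_i = x_i·y_{i+1} − x_{i+1}·y_i:
  -138, -102, -74, -11  ⇒  2A = -325, A = -162.5.
Then Σ (y_i + y_{i+1})·c_i = -1825, so ȳ = -1825 / (6·(-162.5)) = 73/39.

73/39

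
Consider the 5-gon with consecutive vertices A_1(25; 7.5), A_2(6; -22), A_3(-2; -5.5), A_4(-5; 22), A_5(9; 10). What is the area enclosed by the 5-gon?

Apply the shoelace formula: 2A = Σ (x_i·y_{i+1} − x_{i+1}·y_i), indices taken mod 5.
Cross-terms: -595, -77, -71.5, -248, -182.5  ⇒  Σ = -1174
Area = |Σ|/2 = 587.

587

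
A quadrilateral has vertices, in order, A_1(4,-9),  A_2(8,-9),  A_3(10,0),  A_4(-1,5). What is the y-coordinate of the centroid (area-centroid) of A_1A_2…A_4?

-388/165

Apply Gauss's area formula. First the cross-terms c_i = x_i·y_{i+1} − x_{i+1}·y_i:
  36, 90, 50, -11  ⇒  2A = 165, A = 82.5.
Then Σ (y_i + y_{i+1})·c_i = -1164, so ȳ = -1164 / (6·82.5) = -388/165.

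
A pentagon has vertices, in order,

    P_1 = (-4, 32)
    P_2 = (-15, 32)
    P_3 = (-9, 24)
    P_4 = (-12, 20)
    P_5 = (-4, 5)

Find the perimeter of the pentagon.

|P_1P_2| = √((-11)² + (0)²) = √121 = 11
|P_2P_3| = √((6)² + (-8)²) = √100 = 10
|P_3P_4| = √((-3)² + (-4)²) = √25 = 5
|P_4P_5| = √((8)² + (-15)²) = √289 = 17
|P_5P_1| = √((0)² + (27)²) = √729 = 27
Perimeter = 11 + 10 + 5 + 17 + 27 = 70.

70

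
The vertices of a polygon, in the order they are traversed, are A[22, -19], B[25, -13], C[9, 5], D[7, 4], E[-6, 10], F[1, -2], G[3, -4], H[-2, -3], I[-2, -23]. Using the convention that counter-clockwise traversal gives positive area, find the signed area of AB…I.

A→B: (22)(-13) − (25)(-19) = 189
B→C: (25)(5) − (9)(-13) = 242
C→D: (9)(4) − (7)(5) = 1
D→E: (7)(10) − (-6)(4) = 94
E→F: (-6)(-2) − (1)(10) = 2
F→G: (1)(-4) − (3)(-2) = 2
G→H: (3)(-3) − (-2)(-4) = -17
H→I: (-2)(-23) − (-2)(-3) = 40
I→A: (-2)(-19) − (22)(-23) = 544
Σ = 1097
Signed area = Σ/2 = 548.5 (positive ⇒ counter-clockwise traversal).

548.5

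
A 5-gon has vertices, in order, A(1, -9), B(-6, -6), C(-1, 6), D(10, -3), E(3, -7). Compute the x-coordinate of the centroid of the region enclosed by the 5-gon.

Apply the surveyor's formula. First the cross-terms c_i = x_i·y_{i+1} − x_{i+1}·y_i:
  -60, -42, -57, -61, -20  ⇒  2A = -240, A = -120.
Then Σ (x_i + x_{i+1})·c_i = -792, so x̄ = -792 / (6·(-120)) = 1.1.

1.1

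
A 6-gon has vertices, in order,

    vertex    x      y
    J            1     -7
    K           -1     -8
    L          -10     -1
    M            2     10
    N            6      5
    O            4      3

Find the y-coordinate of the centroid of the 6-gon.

196/275

Apply the surveyor's formula. First the cross-terms c_i = x_i·y_{i+1} − x_{i+1}·y_i:
  -15, -79, -98, -50, -2, -31  ⇒  2A = -275, A = -137.5.
Then Σ (y_i + y_{i+1})·c_i = -588, so ȳ = -588 / (6·(-137.5)) = 196/275.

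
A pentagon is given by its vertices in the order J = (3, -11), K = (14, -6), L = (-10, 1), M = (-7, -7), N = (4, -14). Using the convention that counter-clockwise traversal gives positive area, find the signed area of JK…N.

Apply the surveyor's formula: 2A = Σ (x_i·y_{i+1} − x_{i+1}·y_i), indices taken mod 5.
Σ = (136) + (-46) + (77) + (126) + (-2) = 291
Signed area = Σ/2 = 145.5 (positive ⇒ counter-clockwise traversal).

145.5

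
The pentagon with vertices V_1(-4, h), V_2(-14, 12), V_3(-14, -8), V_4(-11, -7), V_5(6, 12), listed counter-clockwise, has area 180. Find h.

8

The doubled signed area Σ (x_i y_{i+1} − x_{i+1} y_i) is linear in h.
With h=0 it equals 200; the coefficient of h is 20 (from the two edges through V_1).
So 20·h + 200 = 2·180 = 360 ⇒ h = 8.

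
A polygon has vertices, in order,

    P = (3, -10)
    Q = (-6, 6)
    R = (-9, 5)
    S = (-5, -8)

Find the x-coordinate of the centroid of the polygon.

-580/153

Apply Gauss's area formula. First the cross-terms c_i = x_i·y_{i+1} − x_{i+1}·y_i:
  -42, 24, 97, 74  ⇒  2A = 153, A = 76.5.
Then Σ (x_i + x_{i+1})·c_i = -1740, so x̄ = -1740 / (6·76.5) = -580/153.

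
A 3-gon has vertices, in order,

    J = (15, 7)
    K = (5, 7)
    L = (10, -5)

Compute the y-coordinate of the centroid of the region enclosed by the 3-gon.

Apply Gauss's area formula. First the cross-terms c_i = x_i·y_{i+1} − x_{i+1}·y_i:
  70, -95, 145  ⇒  2A = 120, A = 60.
Then Σ (y_i + y_{i+1})·c_i = 1080, so ȳ = 1080 / (6·60) = 3.

3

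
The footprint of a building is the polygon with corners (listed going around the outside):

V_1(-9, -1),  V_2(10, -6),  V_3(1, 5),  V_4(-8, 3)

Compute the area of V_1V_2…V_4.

Σ = (64) + (56) + (43) + (35) = 198
Area = |Σ|/2 = 99.

99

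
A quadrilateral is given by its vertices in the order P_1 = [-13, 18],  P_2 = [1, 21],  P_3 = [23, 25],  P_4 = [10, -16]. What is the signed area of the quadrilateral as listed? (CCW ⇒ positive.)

-697.5

Apply the surveyor's formula: 2A = Σ (x_i·y_{i+1} − x_{i+1}·y_i), indices taken mod 4.
Σ = (-291) + (-458) + (-618) + (-28) = -1395
Signed area = Σ/2 = -697.5 (negative ⇒ clockwise traversal).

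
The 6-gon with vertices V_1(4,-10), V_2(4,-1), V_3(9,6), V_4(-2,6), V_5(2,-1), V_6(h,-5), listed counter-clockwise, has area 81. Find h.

-3

Write out the shoelace sum; only the two edges meeting at V_6 involve h:
2·Area = [(2·(-5) − h·(-1)) + (h·(-10) − 4·(-5))] + 125
       = -9·h + 135 = 162
⇒ h = -3.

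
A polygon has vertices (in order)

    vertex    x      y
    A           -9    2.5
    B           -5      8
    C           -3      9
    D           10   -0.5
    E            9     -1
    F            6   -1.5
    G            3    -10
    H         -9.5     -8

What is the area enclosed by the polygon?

Apply Gauss's area formula: 2A = Σ (x_i·y_{i+1} − x_{i+1}·y_i), indices taken mod 8.
A→B: (-9)(8) − (-5)(2.5) = -59.5
B→C: (-5)(9) − (-3)(8) = -21
C→D: (-3)(-0.5) − (10)(9) = -88.5
D→E: (10)(-1) − (9)(-0.5) = -5.5
E→F: (9)(-1.5) − (6)(-1) = -7.5
F→G: (6)(-10) − (3)(-1.5) = -55.5
G→H: (3)(-8) − (-9.5)(-10) = -119
H→A: (-9.5)(2.5) − (-9)(-8) = -95.75
Σ = -452.25
Area = |Σ|/2 = 226.125.

226.125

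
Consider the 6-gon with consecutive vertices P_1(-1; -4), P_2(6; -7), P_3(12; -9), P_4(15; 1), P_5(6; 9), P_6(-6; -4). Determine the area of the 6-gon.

193.5

Cross-terms: 31, 30, 147, 129, 30, 20  ⇒  Σ = 387
Area = |Σ|/2 = 193.5.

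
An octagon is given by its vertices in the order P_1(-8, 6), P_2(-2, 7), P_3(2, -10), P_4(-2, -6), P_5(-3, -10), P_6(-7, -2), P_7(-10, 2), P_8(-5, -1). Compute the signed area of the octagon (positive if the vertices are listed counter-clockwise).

-92

Apply the shoelace (surveyor's) formula: 2A = Σ (x_i·y_{i+1} − x_{i+1}·y_i), indices taken mod 8.
Cross-terms: -44, 6, -32, 2, -64, -34, 20, -38  ⇒  Σ = -184
Signed area = Σ/2 = -92 (negative ⇒ clockwise traversal).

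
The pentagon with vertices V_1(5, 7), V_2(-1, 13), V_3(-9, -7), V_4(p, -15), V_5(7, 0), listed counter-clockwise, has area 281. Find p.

11

Write out the shoelace sum; only the two edges meeting at V_4 involve p:
2·Area = [((-9)·(-15) − p·(-7)) + (p·0 − 7·(-15))] + 245
       = 7·p + 485 = 562
⇒ p = 11.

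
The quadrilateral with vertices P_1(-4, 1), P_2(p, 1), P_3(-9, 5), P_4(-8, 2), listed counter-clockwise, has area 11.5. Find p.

-1

Write out the shoelace sum; only the two edges meeting at P_2 involve p:
2·Area = [((-4)·1 − p·1) + (p·5 − (-9)·1)] + 22
       = 4·p + 27 = 23
⇒ p = -1.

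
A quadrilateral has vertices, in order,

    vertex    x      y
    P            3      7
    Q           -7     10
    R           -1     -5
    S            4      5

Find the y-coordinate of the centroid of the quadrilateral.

431/114

Apply Gauss's area formula. First the cross-terms c_i = x_i·y_{i+1} − x_{i+1}·y_i:
  79, 45, 15, 13  ⇒  2A = 152, A = 76.
Then Σ (y_i + y_{i+1})·c_i = 1724, so ȳ = 1724 / (6·76) = 431/114.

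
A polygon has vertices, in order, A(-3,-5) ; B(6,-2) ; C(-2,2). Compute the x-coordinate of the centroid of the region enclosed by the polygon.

Apply Gauss's area formula. First the cross-terms c_i = x_i·y_{i+1} − x_{i+1}·y_i:
  36, 8, 16  ⇒  2A = 60, A = 30.
Then Σ (x_i + x_{i+1})·c_i = 60, so x̄ = 60 / (6·30) = 1/3.

1/3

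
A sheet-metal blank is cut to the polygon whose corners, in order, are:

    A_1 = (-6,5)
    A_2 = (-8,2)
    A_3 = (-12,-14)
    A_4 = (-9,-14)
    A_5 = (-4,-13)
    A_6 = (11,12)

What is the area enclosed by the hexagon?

Apply the surveyor's formula: 2A = Σ (x_i·y_{i+1} − x_{i+1}·y_i), indices taken mod 6.
A_1→A_2: (-6)(2) − (-8)(5) = 28
A_2→A_3: (-8)(-14) − (-12)(2) = 136
A_3→A_4: (-12)(-14) − (-9)(-14) = 42
A_4→A_5: (-9)(-13) − (-4)(-14) = 61
A_5→A_6: (-4)(12) − (11)(-13) = 95
A_6→A_1: (11)(5) − (-6)(12) = 127
Σ = 489
Area = |Σ|/2 = 244.5.

244.5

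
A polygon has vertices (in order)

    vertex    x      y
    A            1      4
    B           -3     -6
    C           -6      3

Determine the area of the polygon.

33

Apply the shoelace formula: 2A = Σ (x_i·y_{i+1} − x_{i+1}·y_i), indices taken mod 3.
Σ = (6) + (-45) + (-27) = -66
Area = |Σ|/2 = 33.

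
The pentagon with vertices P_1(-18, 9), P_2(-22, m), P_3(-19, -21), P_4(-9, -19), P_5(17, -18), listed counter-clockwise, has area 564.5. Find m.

-17

Write out the shoelace sum; only the two edges meeting at P_2 involve m:
2·Area = [((-18)·m − (-22)·9) + ((-22)·(-21) − (-19)·m)] + 486
       = 1·m + 1146 = 1129
⇒ m = -17.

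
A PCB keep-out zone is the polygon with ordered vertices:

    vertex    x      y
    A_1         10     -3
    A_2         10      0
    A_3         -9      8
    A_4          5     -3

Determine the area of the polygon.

Apply the shoelace (surveyor's) formula: 2A = Σ (x_i·y_{i+1} − x_{i+1}·y_i), indices taken mod 4.
Cross-terms: 30, 80, -13, 15  ⇒  Σ = 112
Area = |Σ|/2 = 56.

56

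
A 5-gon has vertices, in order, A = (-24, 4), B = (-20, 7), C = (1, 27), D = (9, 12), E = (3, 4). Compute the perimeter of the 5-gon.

88

|AB| = √((4)² + (3)²) = √25 = 5
|BC| = √((21)² + (20)²) = √841 = 29
|CD| = √((8)² + (-15)²) = √289 = 17
|DE| = √((-6)² + (-8)²) = √100 = 10
|EA| = √((-27)² + (0)²) = √729 = 27
Perimeter = 5 + 29 + 17 + 10 + 27 = 88.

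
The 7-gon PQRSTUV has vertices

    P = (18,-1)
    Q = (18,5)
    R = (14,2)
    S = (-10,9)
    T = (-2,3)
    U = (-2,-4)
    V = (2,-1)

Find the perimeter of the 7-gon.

74

|PQ| = √((0)² + (6)²) = √36 = 6
|QR| = √((-4)² + (-3)²) = √25 = 5
|RS| = √((-24)² + (7)²) = √625 = 25
|ST| = √((8)² + (-6)²) = √100 = 10
|TU| = √((0)² + (-7)²) = √49 = 7
|UV| = √((4)² + (3)²) = √25 = 5
|VP| = √((16)² + (0)²) = √256 = 16
Perimeter = 6 + 5 + 25 + 10 + 7 + 5 + 16 = 74.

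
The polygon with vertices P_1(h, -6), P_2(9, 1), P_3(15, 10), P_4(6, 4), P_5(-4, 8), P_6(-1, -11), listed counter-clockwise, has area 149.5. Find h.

Write out the shoelace sum; only the two edges meeting at P_1 involve h:
2·Area = [((-1)·(-6) − h·(-11)) + (h·1 − 9·(-6))] + 191
       = 12·h + 251 = 299
⇒ h = 4.

4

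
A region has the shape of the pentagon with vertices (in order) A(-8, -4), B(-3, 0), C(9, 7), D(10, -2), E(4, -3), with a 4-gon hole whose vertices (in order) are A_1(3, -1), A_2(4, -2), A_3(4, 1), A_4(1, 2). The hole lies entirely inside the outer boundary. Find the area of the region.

Outer boundary:
Apply Gauss's area formula: 2A = Σ (x_i·y_{i+1} − x_{i+1}·y_i), indices taken mod 5.
Σ = (-12) + (-21) + (-88) + (-22) + (-40) = -183
Area = |Σ|/2 = 91.5.
Hole:
Σ = (-2) + (12) + (7) + (-7) = 10
Area = |Σ|/2 = 5.
Net area = 91.5 − 5 = 86.5.

86.5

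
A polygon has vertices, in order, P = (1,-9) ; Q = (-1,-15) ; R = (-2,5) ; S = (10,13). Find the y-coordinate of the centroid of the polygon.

61/51

Apply the shoelace (surveyor's) formula. First the cross-terms c_i = x_i·y_{i+1} − x_{i+1}·y_i:
  -24, -35, -76, -103  ⇒  2A = -238, A = -119.
Then Σ (y_i + y_{i+1})·c_i = -854, so ȳ = -854 / (6·(-119)) = 61/51.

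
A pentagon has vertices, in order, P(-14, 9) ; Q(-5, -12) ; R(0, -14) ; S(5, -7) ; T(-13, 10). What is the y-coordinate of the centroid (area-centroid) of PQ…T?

Apply Gauss's area formula. First the cross-terms c_i = x_i·y_{i+1} − x_{i+1}·y_i:
  213, 70, 70, -41, 23  ⇒  2A = 335, A = 167.5.
Then Σ (y_i + y_{i+1})·c_i = -3615, so ȳ = -3615 / (6·167.5) = -241/67.

-241/67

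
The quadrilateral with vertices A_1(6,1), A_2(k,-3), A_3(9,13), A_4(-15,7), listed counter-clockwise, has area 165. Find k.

10

Write out the shoelace sum; only the two edges meeting at A_2 involve k:
2·Area = [(6·(-3) − k·1) + (k·13 − 9·(-3))] + 201
       = 12·k + 210 = 330
⇒ k = 10.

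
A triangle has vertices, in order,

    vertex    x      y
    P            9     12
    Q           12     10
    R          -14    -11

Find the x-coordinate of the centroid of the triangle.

Apply the surveyor's formula. First the cross-terms c_i = x_i·y_{i+1} − x_{i+1}·y_i:
  -54, 8, -69  ⇒  2A = -115, A = -57.5.
Then Σ (x_i + x_{i+1})·c_i = -805, so x̄ = -805 / (6·(-57.5)) = 7/3.

7/3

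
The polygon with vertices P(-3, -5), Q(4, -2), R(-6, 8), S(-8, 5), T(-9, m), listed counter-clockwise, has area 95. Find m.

The doubled signed area Σ (x_i y_{i+1} − x_{i+1} y_i) is linear in m.
With m=0 it equals 170; the coefficient of m is -5 (from the two edges through T).
So -5·m + 170 = 2·95 = 190 ⇒ m = -4.

-4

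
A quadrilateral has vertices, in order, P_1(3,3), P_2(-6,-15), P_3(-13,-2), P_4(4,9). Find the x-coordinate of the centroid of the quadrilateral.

-739/167

Apply the shoelace formula. First the cross-terms c_i = x_i·y_{i+1} − x_{i+1}·y_i:
  -27, -183, -109, -15  ⇒  2A = -334, A = -167.
Then Σ (x_i + x_{i+1})·c_i = 4434, so x̄ = 4434 / (6·(-167)) = -739/167.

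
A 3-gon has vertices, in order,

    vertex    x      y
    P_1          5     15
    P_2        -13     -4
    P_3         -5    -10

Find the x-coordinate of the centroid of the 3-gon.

Apply the shoelace (surveyor's) formula. First the cross-terms c_i = x_i·y_{i+1} − x_{i+1}·y_i:
  175, 110, -25  ⇒  2A = 260, A = 130.
Then Σ (x_i + x_{i+1})·c_i = -3380, so x̄ = -3380 / (6·130) = -13/3.

-13/3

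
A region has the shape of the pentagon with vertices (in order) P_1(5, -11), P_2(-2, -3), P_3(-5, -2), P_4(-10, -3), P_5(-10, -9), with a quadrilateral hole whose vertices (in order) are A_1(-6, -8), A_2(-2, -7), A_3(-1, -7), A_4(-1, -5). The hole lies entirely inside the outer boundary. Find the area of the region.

76.5

Outer boundary:
Apply the shoelace (surveyor's) formula: 2A = Σ (x_i·y_{i+1} − x_{i+1}·y_i), indices taken mod 5.
P_1→P_2: (5)(-3) − (-2)(-11) = -37
P_2→P_3: (-2)(-2) − (-5)(-3) = -11
P_3→P_4: (-5)(-3) − (-10)(-2) = -5
P_4→P_5: (-10)(-9) − (-10)(-3) = 60
P_5→P_1: (-10)(-11) − (5)(-9) = 155
Σ = 162
Area = |Σ|/2 = 81.
Hole:
Apply the shoelace formula: 2A = Σ (x_i·y_{i+1} − x_{i+1}·y_i), indices taken mod 4.
A_1→A_2: (-6)(-7) − (-2)(-8) = 26
A_2→A_3: (-2)(-7) − (-1)(-7) = 7
A_3→A_4: (-1)(-5) − (-1)(-7) = -2
A_4→A_1: (-1)(-8) − (-6)(-5) = -22
Σ = 9
Area = |Σ|/2 = 4.5.
Net area = 81 − 4.5 = 76.5.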